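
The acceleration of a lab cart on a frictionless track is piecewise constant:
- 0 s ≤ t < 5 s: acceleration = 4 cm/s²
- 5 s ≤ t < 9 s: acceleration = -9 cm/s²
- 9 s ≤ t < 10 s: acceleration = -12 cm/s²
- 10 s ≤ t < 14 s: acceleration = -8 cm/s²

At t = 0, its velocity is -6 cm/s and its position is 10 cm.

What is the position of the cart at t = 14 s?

-214 cm

On each constant-a segment, Δv = aΔt and Δx = v₀Δt + ½aΔt²; chain segment to segment.
0–5 s: v starts -6 cm/s; Δx = -6·5 + ½·4·5² = 20 cm; v ends 14 cm/s.
5–9 s: v starts 14 cm/s; Δx = 14·4 + ½·-9·4² = -16 cm; v ends -22 cm/s.
9–10 s: v starts -22 cm/s; Δx = -22·1 + ½·-12·1² = -28 cm; v ends -34 cm/s.
10–14 s: v starts -34 cm/s; Δx = -34·4 + ½·-8·4² = -200 cm; v ends -66 cm/s.
x(14) = 10 + Σ Δx = -214 cm.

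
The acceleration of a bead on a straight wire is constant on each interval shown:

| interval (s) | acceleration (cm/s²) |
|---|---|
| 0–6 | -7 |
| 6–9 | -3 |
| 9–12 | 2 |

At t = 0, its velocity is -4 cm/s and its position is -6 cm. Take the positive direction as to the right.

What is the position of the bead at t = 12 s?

On each constant-a segment, Δv = aΔt and Δx = v₀Δt + ½aΔt²; chain segment to segment.
0–6 s: v starts -4 cm/s; Δx = -4·6 + ½·-7·6² = -150 cm; v ends -46 cm/s.
6–9 s: v starts -46 cm/s; Δx = -46·3 + ½·-3·3² = -151.5 cm; v ends -55 cm/s.
9–12 s: v starts -55 cm/s; Δx = -55·3 + ½·2·3² = -156 cm; v ends -49 cm/s.
x(12) = -6 + Σ Δx = -463.5 cm.

-463.5 cm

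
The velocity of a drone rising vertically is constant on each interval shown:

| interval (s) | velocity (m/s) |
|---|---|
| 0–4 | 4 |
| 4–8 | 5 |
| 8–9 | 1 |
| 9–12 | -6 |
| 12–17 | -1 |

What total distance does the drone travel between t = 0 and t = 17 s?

Total distance travelled is ∫|v| dt — sum the magnitudes of each area piece.
0–4 s: |4| × 4 = 16 m
4–8 s: |5| × 4 = 20 m
8–9 s: |1| × 1 = 1 m
9–12 s: |-6| × 3 = 18 m
12–17 s: |-1| × 5 = 5 m
Total distance = 60 m

60 m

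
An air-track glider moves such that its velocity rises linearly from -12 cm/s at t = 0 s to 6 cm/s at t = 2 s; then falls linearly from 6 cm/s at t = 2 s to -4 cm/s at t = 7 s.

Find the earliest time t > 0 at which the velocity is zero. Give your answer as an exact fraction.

t = 4/3 s

v changes sign on 0–2 s (from -12 to 6); the graph is linear there, so v = 0 at t = 0 + (12)·(2 − 0)/(6 − -12) = 4/3 s.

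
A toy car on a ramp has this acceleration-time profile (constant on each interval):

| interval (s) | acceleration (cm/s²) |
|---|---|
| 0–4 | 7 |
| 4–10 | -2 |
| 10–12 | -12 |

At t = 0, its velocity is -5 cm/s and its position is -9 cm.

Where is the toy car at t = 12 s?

On each constant-a segment, Δv = aΔt and Δx = v₀Δt + ½aΔt²; chain segment to segment.
0–4 s: v starts -5 cm/s; Δx = -5·4 + ½·7·4² = 36 cm; v ends 23 cm/s.
4–10 s: v starts 23 cm/s; Δx = 23·6 + ½·-2·6² = 102 cm; v ends 11 cm/s.
10–12 s: v starts 11 cm/s; Δx = 11·2 + ½·-12·2² = -2 cm; v ends -13 cm/s.
x(12) = -9 + Σ Δx = 127 cm.

127 cm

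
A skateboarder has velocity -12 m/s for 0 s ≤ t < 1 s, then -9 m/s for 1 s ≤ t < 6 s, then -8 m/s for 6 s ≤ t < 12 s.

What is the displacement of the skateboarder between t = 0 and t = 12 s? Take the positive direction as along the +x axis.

-105 m

Net displacement equals the area under the velocity-time graph (areas below the axis count negative).
0–1 s: -12 × 1 = -12 m
1–6 s: -9 × 5 = -45 m
6–12 s: -8 × 6 = -48 m
Net displacement = -105 m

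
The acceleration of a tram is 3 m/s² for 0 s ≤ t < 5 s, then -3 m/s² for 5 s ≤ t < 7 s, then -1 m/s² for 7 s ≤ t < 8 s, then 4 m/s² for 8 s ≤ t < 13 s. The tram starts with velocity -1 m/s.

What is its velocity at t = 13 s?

Δv equals the area under the a-t graph; then v = v₀ + Δv.
0–5 s: 3 × 5 = 15 m/s
5–7 s: -3 × 2 = -6 m/s
7–8 s: -1 × 1 = -1 m/s
8–13 s: 4 × 5 = 20 m/s
Δv = 28 m/s, so v(13) = -1 + (28) = 27 m/s.

27 m/s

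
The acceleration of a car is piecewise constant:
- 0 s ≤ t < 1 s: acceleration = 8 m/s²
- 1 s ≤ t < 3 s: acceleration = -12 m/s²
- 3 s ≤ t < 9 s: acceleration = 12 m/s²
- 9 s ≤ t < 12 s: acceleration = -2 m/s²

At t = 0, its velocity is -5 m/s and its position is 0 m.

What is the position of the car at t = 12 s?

215 m

On each constant-a segment, Δv = aΔt and Δx = v₀Δt + ½aΔt²; chain segment to segment.
0–1 s: v starts -5 m/s; Δx = -5·1 + ½·8·1² = -1 m; v ends 3 m/s.
1–3 s: v starts 3 m/s; Δx = 3·2 + ½·-12·2² = -18 m; v ends -21 m/s.
3–9 s: v starts -21 m/s; Δx = -21·6 + ½·12·6² = 90 m; v ends 51 m/s.
9–12 s: v starts 51 m/s; Δx = 51·3 + ½·-2·3² = 144 m; v ends 45 m/s.
x(12) = 0 + Σ Δx = 215 m.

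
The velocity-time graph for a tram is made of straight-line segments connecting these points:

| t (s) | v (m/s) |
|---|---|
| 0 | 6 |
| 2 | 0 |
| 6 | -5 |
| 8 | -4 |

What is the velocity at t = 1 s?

On 0–2 s the graph is linear from 6 to 0 m/s: v(1) = 6 + (0 − 6)·(1 − 0)/(2 − 0) = 3 m/s.

3 m/s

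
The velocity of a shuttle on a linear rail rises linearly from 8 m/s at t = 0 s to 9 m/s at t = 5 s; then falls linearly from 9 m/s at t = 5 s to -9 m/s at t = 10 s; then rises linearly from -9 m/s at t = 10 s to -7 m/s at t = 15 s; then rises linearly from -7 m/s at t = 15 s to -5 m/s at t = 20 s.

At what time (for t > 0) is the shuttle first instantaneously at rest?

v changes sign on 5–10 s (from 9 to -9); the graph is linear there, so v = 0 at t = 5 + (-9)·(10 − 5)/(-9 − 9) = 7.5 s.

t = 7.5 s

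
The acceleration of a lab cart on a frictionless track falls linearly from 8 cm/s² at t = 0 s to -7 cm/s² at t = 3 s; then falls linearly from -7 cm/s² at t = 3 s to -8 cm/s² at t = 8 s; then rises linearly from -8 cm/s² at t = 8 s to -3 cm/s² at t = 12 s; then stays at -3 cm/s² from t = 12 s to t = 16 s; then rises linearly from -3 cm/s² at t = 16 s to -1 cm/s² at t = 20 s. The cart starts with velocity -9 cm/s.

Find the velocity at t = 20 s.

-87 cm/s

Δv equals the area under the a-t graph; then v = v₀ + Δv.
0–3 s: ½(8 + -7)(3) = 1.5 cm/s
3–8 s: ½(-7 + -8)(5) = -37.5 cm/s
8–12 s: ½(-8 + -3)(4) = -22 cm/s
12–16 s: -3 × 4 = -12 cm/s
16–20 s: ½(-3 + -1)(4) = -8 cm/s
Δv = -78 cm/s, so v(20) = -9 + (-78) = -87 cm/s.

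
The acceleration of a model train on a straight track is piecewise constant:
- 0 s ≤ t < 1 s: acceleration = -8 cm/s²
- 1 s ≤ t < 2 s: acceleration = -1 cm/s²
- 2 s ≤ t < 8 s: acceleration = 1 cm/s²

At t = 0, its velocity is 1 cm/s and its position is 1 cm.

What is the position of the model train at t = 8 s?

-39.5 cm

On each constant-a segment, Δv = aΔt and Δx = v₀Δt + ½aΔt²; chain segment to segment.
0–1 s: v starts 1 cm/s; Δx = 1·1 + ½·-8·1² = -3 cm; v ends -7 cm/s.
1–2 s: v starts -7 cm/s; Δx = -7·1 + ½·-1·1² = -7.5 cm; v ends -8 cm/s.
2–8 s: v starts -8 cm/s; Δx = -8·6 + ½·1·6² = -30 cm; v ends -2 cm/s.
x(8) = 1 + Σ Δx = -39.5 cm.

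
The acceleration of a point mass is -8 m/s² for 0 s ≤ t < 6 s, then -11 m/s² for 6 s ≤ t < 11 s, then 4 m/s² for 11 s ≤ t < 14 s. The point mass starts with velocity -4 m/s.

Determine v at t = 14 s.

-95 m/s

Δv equals the area under the a-t graph; then v = v₀ + Δv.
0–6 s: -8 × 6 = -48 m/s
6–11 s: -11 × 5 = -55 m/s
11–14 s: 4 × 3 = 12 m/s
Δv = -91 m/s, so v(14) = -4 + (-91) = -95 m/s.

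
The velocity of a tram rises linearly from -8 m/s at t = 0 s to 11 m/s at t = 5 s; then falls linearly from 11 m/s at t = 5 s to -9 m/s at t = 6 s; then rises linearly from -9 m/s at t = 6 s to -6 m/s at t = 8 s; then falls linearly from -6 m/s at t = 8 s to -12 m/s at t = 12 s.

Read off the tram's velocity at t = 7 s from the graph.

On 6–8 s the graph is linear from -9 to -6 m/s: v(7) = -9 + (-6 − -9)·(7 − 6)/(8 − 6) = -7.5 m/s.

-7.5 m/s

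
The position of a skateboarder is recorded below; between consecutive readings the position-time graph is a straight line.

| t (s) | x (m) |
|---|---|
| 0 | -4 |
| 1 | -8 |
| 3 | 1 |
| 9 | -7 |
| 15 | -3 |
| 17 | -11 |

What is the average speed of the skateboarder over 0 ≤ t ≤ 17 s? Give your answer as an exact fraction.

Average speed = (total path length)/(elapsed time); on a piecewise-linear x-t graph the path length is Σ|Δx|.
0–1 s: |Δx| = |-8 − -4| = 4 m
1–3 s: |Δx| = |1 − -8| = 9 m
3–9 s: |Δx| = |-7 − 1| = 8 m
9–15 s: |Δx| = |-3 − -7| = 4 m
15–17 s: |Δx| = |-11 − -3| = 8 m
Total path = 33 m; average speed = 33/17 = 33/17 m/s.

33/17 m/s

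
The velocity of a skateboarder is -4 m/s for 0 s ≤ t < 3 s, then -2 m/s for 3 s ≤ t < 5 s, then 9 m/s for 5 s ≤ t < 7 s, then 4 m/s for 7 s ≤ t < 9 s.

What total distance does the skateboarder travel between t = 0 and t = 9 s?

Total distance travelled is ∫|v| dt — sum the magnitudes of each area piece.
0–3 s: |-4| × 3 = 12 m
3–5 s: |-2| × 2 = 4 m
5–7 s: |9| × 2 = 18 m
7–9 s: |4| × 2 = 8 m
Total distance = 42 m

42 m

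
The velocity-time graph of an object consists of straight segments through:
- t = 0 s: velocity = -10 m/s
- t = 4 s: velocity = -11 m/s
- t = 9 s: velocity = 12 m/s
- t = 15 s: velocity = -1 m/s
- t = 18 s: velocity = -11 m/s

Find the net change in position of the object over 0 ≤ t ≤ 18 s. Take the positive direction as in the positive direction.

Displacement is the signed area under the v-t curve.
0–4 s: ½(-10 + -11)(4) = -42 m
4–9 s: ½(-11 + 12)(5) = 2.5 m
9–15 s: ½(12 + -1)(6) = 33 m
15–18 s: ½(-1 + -11)(3) = -18 m
Net displacement = -24.5 m

-24.5 m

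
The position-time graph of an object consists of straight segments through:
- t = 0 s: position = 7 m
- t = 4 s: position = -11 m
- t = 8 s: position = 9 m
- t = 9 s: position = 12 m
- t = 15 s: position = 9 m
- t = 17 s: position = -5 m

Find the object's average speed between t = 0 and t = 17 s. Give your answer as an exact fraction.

Average speed = (total path length)/(elapsed time); on a piecewise-linear x-t graph the path length is Σ|Δx|.
0–4 s: |Δx| = |-11 − 7| = 18 m
4–8 s: |Δx| = |9 − -11| = 20 m
8–9 s: |Δx| = |12 − 9| = 3 m
9–15 s: |Δx| = |9 − 12| = 3 m
15–17 s: |Δx| = |-5 − 9| = 14 m
Total path = 58 m; average speed = 58/17 = 58/17 m/s.

58/17 m/s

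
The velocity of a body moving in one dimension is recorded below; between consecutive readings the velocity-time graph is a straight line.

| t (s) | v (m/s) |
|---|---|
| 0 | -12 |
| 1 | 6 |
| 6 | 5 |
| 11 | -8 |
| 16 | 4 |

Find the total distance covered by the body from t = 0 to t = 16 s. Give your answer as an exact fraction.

Total distance travelled is ∫|v| dt — sum the magnitudes of each area piece.
0–1 s: v = 0 at t = 2/3 s; triangle areas 4 + 1 = 5 m
1–6 s: |½(6 + 5)(5)| = 27.5 m
6–11 s: v = 0 at t = 103/13 s; triangle areas 125/26 + 160/13 = 445/26 m
11–16 s: v = 0 at t = 43/3 s; triangle areas 40/3 + 10/3 = 50/3 m
Total distance = 2585/39 m

2585/39 m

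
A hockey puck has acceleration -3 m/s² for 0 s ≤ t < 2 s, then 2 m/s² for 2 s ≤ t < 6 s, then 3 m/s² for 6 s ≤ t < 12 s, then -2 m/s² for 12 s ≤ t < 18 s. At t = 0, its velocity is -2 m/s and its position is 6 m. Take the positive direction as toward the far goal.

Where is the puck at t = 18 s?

On each constant-a segment, Δv = aΔt and Δx = v₀Δt + ½aΔt²; chain segment to segment.
0–2 s: v starts -2 m/s; Δx = -2·2 + ½·-3·2² = -10 m; v ends -8 m/s.
2–6 s: v starts -8 m/s; Δx = -8·4 + ½·2·4² = -16 m; v ends 0 m/s.
6–12 s: v starts 0 m/s; Δx = 0·6 + ½·3·6² = 54 m; v ends 18 m/s.
12–18 s: v starts 18 m/s; Δx = 18·6 + ½·-2·6² = 72 m; v ends 6 m/s.
x(18) = 6 + Σ Δx = 106 m.

106 m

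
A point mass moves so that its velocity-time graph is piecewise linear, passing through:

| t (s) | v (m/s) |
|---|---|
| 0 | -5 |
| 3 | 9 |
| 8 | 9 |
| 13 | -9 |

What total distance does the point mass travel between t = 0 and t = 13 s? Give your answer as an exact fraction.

552/7 m

Total distance travelled is ∫|v| dt — sum the magnitudes of each area piece.
0–3 s: v = 0 at t = 15/14 s; triangle areas 75/28 + 243/28 = 159/14 m
3–8 s: |9| × 5 = 45 m
8–13 s: v = 0 at t = 10.5 s; triangle areas 11.25 + 11.25 = 22.5 m
Total distance = 552/7 m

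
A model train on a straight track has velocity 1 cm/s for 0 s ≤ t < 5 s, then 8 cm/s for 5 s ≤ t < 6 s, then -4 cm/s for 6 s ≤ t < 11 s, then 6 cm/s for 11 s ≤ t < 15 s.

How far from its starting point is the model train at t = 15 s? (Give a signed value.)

17 cm

Net displacement equals the area under the velocity-time graph (areas below the axis count negative).
0–5 s: 1 × 5 = 5 cm
5–6 s: 8 × 1 = 8 cm
6–11 s: -4 × 5 = -20 cm
11–15 s: 6 × 4 = 24 cm
Net displacement = 17 cm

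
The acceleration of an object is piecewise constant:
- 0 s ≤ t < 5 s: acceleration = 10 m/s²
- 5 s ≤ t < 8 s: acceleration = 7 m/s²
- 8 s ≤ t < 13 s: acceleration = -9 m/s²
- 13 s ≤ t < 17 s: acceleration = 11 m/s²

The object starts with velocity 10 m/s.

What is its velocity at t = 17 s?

80 m/s

Δv equals the area under the a-t graph; then v = v₀ + Δv.
0–5 s: 10 × 5 = 50 m/s
5–8 s: 7 × 3 = 21 m/s
8–13 s: -9 × 5 = -45 m/s
13–17 s: 11 × 4 = 44 m/s
Δv = 70 m/s, so v(17) = 10 + (70) = 80 m/s.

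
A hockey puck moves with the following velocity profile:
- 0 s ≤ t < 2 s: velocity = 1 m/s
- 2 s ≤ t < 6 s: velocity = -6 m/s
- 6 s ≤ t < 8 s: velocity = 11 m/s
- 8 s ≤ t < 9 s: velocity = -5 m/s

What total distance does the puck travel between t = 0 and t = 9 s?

Distance (not displacement) is the total path length: add the absolute areas under v-t.
0–2 s: |1| × 2 = 2 m
2–6 s: |-6| × 4 = 24 m
6–8 s: |11| × 2 = 22 m
8–9 s: |-5| × 1 = 5 m
Total distance = 53 m

53 m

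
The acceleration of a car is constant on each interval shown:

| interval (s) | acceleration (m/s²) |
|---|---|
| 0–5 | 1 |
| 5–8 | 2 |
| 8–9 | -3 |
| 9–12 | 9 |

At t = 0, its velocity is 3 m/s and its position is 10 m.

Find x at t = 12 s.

156.5 m

On each constant-a segment, Δv = aΔt and Δx = v₀Δt + ½aΔt²; chain segment to segment.
0–5 s: v starts 3 m/s; Δx = 3·5 + ½·1·5² = 27.5 m; v ends 8 m/s.
5–8 s: v starts 8 m/s; Δx = 8·3 + ½·2·3² = 33 m; v ends 14 m/s.
8–9 s: v starts 14 m/s; Δx = 14·1 + ½·-3·1² = 12.5 m; v ends 11 m/s.
9–12 s: v starts 11 m/s; Δx = 11·3 + ½·9·3² = 73.5 m; v ends 38 m/s.
x(12) = 10 + Σ Δx = 156.5 m.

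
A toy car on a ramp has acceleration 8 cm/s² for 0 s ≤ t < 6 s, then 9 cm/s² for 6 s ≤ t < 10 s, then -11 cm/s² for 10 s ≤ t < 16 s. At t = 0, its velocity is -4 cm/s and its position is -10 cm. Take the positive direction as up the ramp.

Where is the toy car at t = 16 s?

640 cm

On each constant-a segment, Δv = aΔt and Δx = v₀Δt + ½aΔt²; chain segment to segment.
0–6 s: v starts -4 cm/s; Δx = -4·6 + ½·8·6² = 120 cm; v ends 44 cm/s.
6–10 s: v starts 44 cm/s; Δx = 44·4 + ½·9·4² = 248 cm; v ends 80 cm/s.
10–16 s: v starts 80 cm/s; Δx = 80·6 + ½·-11·6² = 282 cm; v ends 14 cm/s.
x(16) = -10 + Σ Δx = 640 cm.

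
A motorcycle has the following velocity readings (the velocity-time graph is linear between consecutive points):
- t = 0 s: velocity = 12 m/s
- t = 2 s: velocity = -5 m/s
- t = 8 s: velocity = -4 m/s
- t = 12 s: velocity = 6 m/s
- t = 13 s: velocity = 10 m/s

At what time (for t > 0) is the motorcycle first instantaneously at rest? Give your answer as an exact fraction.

t = 24/17 s

v changes sign on 0–2 s (from 12 to -5); the graph is linear there, so v = 0 at t = 0 + (-12)·(2 − 0)/(-5 − 12) = 24/17 s.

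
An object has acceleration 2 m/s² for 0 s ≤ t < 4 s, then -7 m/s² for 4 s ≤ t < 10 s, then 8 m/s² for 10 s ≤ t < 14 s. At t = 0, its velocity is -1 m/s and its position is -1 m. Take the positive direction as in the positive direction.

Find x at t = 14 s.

On each constant-a segment, Δv = aΔt and Δx = v₀Δt + ½aΔt²; chain segment to segment.
0–4 s: v starts -1 m/s; Δx = -1·4 + ½·2·4² = 12 m; v ends 7 m/s.
4–10 s: v starts 7 m/s; Δx = 7·6 + ½·-7·6² = -84 m; v ends -35 m/s.
10–14 s: v starts -35 m/s; Δx = -35·4 + ½·8·4² = -76 m; v ends -3 m/s.
x(14) = -1 + Σ Δx = -149 m.

-149 m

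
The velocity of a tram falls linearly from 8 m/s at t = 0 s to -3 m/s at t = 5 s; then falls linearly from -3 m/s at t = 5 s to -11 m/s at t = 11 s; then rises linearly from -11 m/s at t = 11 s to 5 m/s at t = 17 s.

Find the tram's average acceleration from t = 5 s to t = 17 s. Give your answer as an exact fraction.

Average acceleration = Δv/Δt = (5 − -3)/(17 − 5) = 2/3 m/s².

2/3 m/s²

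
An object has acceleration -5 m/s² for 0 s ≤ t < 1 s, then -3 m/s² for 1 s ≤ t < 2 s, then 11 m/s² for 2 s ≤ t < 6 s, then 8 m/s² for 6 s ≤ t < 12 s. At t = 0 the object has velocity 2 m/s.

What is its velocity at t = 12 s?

Δv equals the area under the a-t graph; then v = v₀ + Δv.
0–1 s: -5 × 1 = -5 m/s
1–2 s: -3 × 1 = -3 m/s
2–6 s: 11 × 4 = 44 m/s
6–12 s: 8 × 6 = 48 m/s
Δv = 84 m/s, so v(12) = 2 + (84) = 86 m/s.

86 m/s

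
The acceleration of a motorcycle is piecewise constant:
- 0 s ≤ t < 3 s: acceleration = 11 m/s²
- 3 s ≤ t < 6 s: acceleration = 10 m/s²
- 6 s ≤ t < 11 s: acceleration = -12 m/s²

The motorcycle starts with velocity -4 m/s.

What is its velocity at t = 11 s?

-1 m/s

Δv equals the area under the a-t graph; then v = v₀ + Δv.
0–3 s: 11 × 3 = 33 m/s
3–6 s: 10 × 3 = 30 m/s
6–11 s: -12 × 5 = -60 m/s
Δv = 3 m/s, so v(11) = -4 + (3) = -1 m/s.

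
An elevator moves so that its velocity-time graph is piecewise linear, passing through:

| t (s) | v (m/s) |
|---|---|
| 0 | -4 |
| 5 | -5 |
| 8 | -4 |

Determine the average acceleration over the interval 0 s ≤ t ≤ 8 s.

0 m/s²

Average acceleration = Δv/Δt = (-4 − -4)/(8 − 0) = 0 m/s².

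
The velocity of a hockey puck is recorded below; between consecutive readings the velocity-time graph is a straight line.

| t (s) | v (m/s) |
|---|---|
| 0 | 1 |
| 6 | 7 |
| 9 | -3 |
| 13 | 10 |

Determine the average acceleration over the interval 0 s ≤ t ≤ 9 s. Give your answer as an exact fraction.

-4/9 m/s²

Average acceleration = Δv/Δt = (-3 − 1)/(9 − 0) = -4/9 m/s².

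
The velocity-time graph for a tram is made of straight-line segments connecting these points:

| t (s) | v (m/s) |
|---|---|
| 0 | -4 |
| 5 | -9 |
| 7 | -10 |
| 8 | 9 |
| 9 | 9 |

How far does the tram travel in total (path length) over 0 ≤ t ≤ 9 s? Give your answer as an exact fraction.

1240/19 m

Total distance travelled is ∫|v| dt — sum the magnitudes of each area piece.
0–5 s: |½(-4 + -9)(5)| = 32.5 m
5–7 s: |½(-9 + -10)(2)| = 19 m
7–8 s: v = 0 at t = 143/19 s; triangle areas 50/19 + 81/38 = 181/38 m
8–9 s: |9| × 1 = 9 m
Total distance = 1240/19 m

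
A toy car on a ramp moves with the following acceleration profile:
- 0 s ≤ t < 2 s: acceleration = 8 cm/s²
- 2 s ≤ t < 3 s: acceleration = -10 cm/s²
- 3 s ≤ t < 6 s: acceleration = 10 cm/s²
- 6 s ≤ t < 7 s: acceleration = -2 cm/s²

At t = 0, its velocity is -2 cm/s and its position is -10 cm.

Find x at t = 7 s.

101 cm

On each constant-a segment, Δv = aΔt and Δx = v₀Δt + ½aΔt²; chain segment to segment.
0–2 s: v starts -2 cm/s; Δx = -2·2 + ½·8·2² = 12 cm; v ends 14 cm/s.
2–3 s: v starts 14 cm/s; Δx = 14·1 + ½·-10·1² = 9 cm; v ends 4 cm/s.
3–6 s: v starts 4 cm/s; Δx = 4·3 + ½·10·3² = 57 cm; v ends 34 cm/s.
6–7 s: v starts 34 cm/s; Δx = 34·1 + ½·-2·1² = 33 cm; v ends 32 cm/s.
x(7) = -10 + Σ Δx = 101 cm.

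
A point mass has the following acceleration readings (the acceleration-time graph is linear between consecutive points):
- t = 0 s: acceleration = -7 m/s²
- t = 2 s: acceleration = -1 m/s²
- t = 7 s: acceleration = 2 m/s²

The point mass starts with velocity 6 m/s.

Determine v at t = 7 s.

0.5 m/s

Δv equals the area under the a-t graph; then v = v₀ + Δv.
0–2 s: ½(-7 + -1)(2) = -8 m/s
2–7 s: ½(-1 + 2)(5) = 2.5 m/s
Δv = -5.5 m/s, so v(7) = 6 + (-5.5) = 0.5 m/s.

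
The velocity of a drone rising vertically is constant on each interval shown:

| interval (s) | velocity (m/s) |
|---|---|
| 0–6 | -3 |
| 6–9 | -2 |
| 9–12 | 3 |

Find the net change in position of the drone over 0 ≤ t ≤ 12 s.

-15 m

Net displacement equals the area under the velocity-time graph (areas below the axis count negative).
0–6 s: -3 × 6 = -18 m
6–9 s: -2 × 3 = -6 m
9–12 s: 3 × 3 = 9 m
Net displacement = -15 m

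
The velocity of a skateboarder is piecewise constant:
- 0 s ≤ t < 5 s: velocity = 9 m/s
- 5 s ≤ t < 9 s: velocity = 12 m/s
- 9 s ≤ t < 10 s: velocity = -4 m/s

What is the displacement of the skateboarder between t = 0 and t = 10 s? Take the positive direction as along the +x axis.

89 m

Net displacement equals the area under the velocity-time graph (areas below the axis count negative).
0–5 s: 9 × 5 = 45 m
5–9 s: 12 × 4 = 48 m
9–10 s: -4 × 1 = -4 m
Net displacement = 89 m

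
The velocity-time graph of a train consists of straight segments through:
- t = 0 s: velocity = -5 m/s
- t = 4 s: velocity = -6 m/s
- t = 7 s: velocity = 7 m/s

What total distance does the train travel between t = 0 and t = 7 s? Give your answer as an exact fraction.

Distance (not displacement) is the total path length: add the absolute areas under v-t.
0–4 s: |½(-5 + -6)(4)| = 22 m
4–7 s: v = 0 at t = 70/13 s; triangle areas 54/13 + 147/26 = 255/26 m
Total distance = 827/26 m

827/26 m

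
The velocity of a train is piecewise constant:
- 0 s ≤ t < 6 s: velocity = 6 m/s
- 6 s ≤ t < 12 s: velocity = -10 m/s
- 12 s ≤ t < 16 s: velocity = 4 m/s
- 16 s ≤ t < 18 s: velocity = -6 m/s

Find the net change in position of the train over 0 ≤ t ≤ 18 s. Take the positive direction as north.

-20 m

Displacement is the signed area under the v-t curve.
0–6 s: 6 × 6 = 36 m
6–12 s: -10 × 6 = -60 m
12–16 s: 4 × 4 = 16 m
16–18 s: -6 × 2 = -12 m
Net displacement = -20 m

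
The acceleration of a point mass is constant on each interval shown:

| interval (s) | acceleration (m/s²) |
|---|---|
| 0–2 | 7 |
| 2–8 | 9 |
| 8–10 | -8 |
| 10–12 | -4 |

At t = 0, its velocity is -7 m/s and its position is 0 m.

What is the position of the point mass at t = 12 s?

392 m

On each constant-a segment, Δv = aΔt and Δx = v₀Δt + ½aΔt²; chain segment to segment.
0–2 s: v starts -7 m/s; Δx = -7·2 + ½·7·2² = 0 m; v ends 7 m/s.
2–8 s: v starts 7 m/s; Δx = 7·6 + ½·9·6² = 204 m; v ends 61 m/s.
8–10 s: v starts 61 m/s; Δx = 61·2 + ½·-8·2² = 106 m; v ends 45 m/s.
10–12 s: v starts 45 m/s; Δx = 45·2 + ½·-4·2² = 82 m; v ends 37 m/s.
x(12) = 0 + Σ Δx = 392 m.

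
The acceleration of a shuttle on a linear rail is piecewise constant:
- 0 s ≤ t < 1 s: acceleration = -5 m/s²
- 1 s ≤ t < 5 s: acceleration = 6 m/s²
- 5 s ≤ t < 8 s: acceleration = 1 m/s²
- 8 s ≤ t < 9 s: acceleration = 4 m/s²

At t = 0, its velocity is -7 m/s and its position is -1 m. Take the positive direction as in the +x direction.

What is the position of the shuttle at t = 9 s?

On each constant-a segment, Δv = aΔt and Δx = v₀Δt + ½aΔt²; chain segment to segment.
0–1 s: v starts -7 m/s; Δx = -7·1 + ½·-5·1² = -9.5 m; v ends -12 m/s.
1–5 s: v starts -12 m/s; Δx = -12·4 + ½·6·4² = 0 m; v ends 12 m/s.
5–8 s: v starts 12 m/s; Δx = 12·3 + ½·1·3² = 40.5 m; v ends 15 m/s.
8–9 s: v starts 15 m/s; Δx = 15·1 + ½·4·1² = 17 m; v ends 19 m/s.
x(9) = -1 + Σ Δx = 47 m.

47 m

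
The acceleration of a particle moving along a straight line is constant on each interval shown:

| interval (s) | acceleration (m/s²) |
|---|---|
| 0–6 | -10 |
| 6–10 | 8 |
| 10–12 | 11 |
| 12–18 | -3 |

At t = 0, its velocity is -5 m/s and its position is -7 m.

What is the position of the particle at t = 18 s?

On each constant-a segment, Δv = aΔt and Δx = v₀Δt + ½aΔt²; chain segment to segment.
0–6 s: v starts -5 m/s; Δx = -5·6 + ½·-10·6² = -210 m; v ends -65 m/s.
6–10 s: v starts -65 m/s; Δx = -65·4 + ½·8·4² = -196 m; v ends -33 m/s.
10–12 s: v starts -33 m/s; Δx = -33·2 + ½·11·2² = -44 m; v ends -11 m/s.
12–18 s: v starts -11 m/s; Δx = -11·6 + ½·-3·6² = -120 m; v ends -29 m/s.
x(18) = -7 + Σ Δx = -577 m.

-577 m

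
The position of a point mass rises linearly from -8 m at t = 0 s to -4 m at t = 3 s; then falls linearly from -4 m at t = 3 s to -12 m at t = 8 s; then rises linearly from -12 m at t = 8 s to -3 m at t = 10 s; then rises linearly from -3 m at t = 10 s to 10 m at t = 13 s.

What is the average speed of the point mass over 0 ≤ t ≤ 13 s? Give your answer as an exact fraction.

34/13 m/s

Average speed = (total path length)/(elapsed time); on a piecewise-linear x-t graph the path length is Σ|Δx|.
0–3 s: |Δx| = |-4 − -8| = 4 m
3–8 s: |Δx| = |-12 − -4| = 8 m
8–10 s: |Δx| = |-3 − -12| = 9 m
10–13 s: |Δx| = |10 − -3| = 13 m
Total path = 34 m; average speed = 34/13 = 34/13 m/s.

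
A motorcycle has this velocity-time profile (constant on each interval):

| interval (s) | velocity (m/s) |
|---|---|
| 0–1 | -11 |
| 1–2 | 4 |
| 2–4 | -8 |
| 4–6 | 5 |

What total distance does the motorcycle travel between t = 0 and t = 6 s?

Distance (not displacement) is the total path length: add the absolute areas under v-t.
0–1 s: |-11| × 1 = 11 m
1–2 s: |4| × 1 = 4 m
2–4 s: |-8| × 2 = 16 m
4–6 s: |5| × 2 = 10 m
Total distance = 41 m

41 m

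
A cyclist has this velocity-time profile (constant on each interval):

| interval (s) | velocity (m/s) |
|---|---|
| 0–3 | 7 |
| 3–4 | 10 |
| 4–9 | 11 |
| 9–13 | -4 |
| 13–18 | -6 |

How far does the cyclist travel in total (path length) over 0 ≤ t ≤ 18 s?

132 m

Distance (not displacement) is the total path length: add the absolute areas under v-t.
0–3 s: |7| × 3 = 21 m
3–4 s: |10| × 1 = 10 m
4–9 s: |11| × 5 = 55 m
9–13 s: |-4| × 4 = 16 m
13–18 s: |-6| × 5 = 30 m
Total distance = 132 m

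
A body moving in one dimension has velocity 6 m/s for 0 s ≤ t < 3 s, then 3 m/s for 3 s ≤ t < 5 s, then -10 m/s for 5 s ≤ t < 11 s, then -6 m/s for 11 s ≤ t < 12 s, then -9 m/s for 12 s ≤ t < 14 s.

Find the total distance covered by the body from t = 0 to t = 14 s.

Total distance travelled is ∫|v| dt — sum the magnitudes of each area piece.
0–3 s: |6| × 3 = 18 m
3–5 s: |3| × 2 = 6 m
5–11 s: |-10| × 6 = 60 m
11–12 s: |-6| × 1 = 6 m
12–14 s: |-9| × 2 = 18 m
Total distance = 108 m

108 m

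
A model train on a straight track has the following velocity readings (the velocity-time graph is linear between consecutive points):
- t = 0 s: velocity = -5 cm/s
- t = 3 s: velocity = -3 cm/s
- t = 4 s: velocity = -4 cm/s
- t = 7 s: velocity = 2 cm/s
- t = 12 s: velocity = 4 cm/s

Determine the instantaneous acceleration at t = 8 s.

0.4 cm/s²

Acceleration is the slope of the v-t graph on 7–12 s: (4 − 2)/(12 − 7) = 0.4 cm/s².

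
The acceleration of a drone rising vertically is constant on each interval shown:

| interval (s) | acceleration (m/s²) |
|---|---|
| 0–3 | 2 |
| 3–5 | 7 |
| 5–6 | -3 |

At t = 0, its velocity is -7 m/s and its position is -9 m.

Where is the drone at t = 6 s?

2.5 m

On each constant-a segment, Δv = aΔt and Δx = v₀Δt + ½aΔt²; chain segment to segment.
0–3 s: v starts -7 m/s; Δx = -7·3 + ½·2·3² = -12 m; v ends -1 m/s.
3–5 s: v starts -1 m/s; Δx = -1·2 + ½·7·2² = 12 m; v ends 13 m/s.
5–6 s: v starts 13 m/s; Δx = 13·1 + ½·-3·1² = 11.5 m; v ends 10 m/s.
x(6) = -9 + Σ Δx = 2.5 m.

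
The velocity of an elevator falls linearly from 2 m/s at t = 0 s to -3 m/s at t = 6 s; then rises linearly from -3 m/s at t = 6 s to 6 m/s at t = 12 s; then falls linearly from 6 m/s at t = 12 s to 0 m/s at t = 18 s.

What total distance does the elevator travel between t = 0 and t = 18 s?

Total distance travelled is ∫|v| dt — sum the magnitudes of each area piece.
0–6 s: v = 0 at t = 2.4 s; triangle areas 2.4 + 5.4 = 7.8 m
6–12 s: v = 0 at t = 8 s; triangle areas 3 + 12 = 15 m
12–18 s: |½(6 + 0)(6)| = 18 m
Total distance = 40.8 m

40.8 m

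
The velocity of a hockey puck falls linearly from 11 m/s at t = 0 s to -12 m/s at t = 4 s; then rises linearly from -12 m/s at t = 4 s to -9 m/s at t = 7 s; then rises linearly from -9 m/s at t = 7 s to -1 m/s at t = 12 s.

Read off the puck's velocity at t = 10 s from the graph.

On 7–12 s the graph is linear from -9 to -1 m/s: v(10) = -9 + (-1 − -9)·(10 − 7)/(12 − 7) = -4.2 m/s.

-4.2 m/s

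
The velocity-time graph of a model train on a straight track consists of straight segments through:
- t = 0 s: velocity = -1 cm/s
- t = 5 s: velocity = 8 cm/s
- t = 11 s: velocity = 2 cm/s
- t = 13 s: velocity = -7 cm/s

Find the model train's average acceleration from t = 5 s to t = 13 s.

Average acceleration = Δv/Δt = (-7 − 8)/(13 − 5) = -1.875 cm/s².

-1.875 cm/s²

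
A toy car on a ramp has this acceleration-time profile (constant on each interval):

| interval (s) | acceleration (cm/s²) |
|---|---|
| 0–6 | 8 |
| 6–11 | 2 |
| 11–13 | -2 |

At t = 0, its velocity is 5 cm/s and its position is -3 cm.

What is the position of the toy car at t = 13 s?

On each constant-a segment, Δv = aΔt and Δx = v₀Δt + ½aΔt²; chain segment to segment.
0–6 s: v starts 5 cm/s; Δx = 5·6 + ½·8·6² = 174 cm; v ends 53 cm/s.
6–11 s: v starts 53 cm/s; Δx = 53·5 + ½·2·5² = 290 cm; v ends 63 cm/s.
11–13 s: v starts 63 cm/s; Δx = 63·2 + ½·-2·2² = 122 cm; v ends 59 cm/s.
x(13) = -3 + Σ Δx = 583 cm.

583 cm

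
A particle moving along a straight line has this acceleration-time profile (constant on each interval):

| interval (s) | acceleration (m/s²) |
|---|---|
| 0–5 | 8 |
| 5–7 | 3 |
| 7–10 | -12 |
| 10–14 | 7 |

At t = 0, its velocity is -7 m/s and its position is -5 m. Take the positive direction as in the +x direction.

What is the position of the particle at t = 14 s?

263 m

On each constant-a segment, Δv = aΔt and Δx = v₀Δt + ½aΔt²; chain segment to segment.
0–5 s: v starts -7 m/s; Δx = -7·5 + ½·8·5² = 65 m; v ends 33 m/s.
5–7 s: v starts 33 m/s; Δx = 33·2 + ½·3·2² = 72 m; v ends 39 m/s.
7–10 s: v starts 39 m/s; Δx = 39·3 + ½·-12·3² = 63 m; v ends 3 m/s.
10–14 s: v starts 3 m/s; Δx = 3·4 + ½·7·4² = 68 m; v ends 31 m/s.
x(14) = -5 + Σ Δx = 263 m.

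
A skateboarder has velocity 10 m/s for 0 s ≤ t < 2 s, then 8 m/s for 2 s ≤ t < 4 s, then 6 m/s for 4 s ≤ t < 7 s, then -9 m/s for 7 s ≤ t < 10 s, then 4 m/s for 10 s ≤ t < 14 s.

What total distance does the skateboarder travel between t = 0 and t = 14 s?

97 m

Distance (not displacement) is the total path length: add the absolute areas under v-t.
0–2 s: |10| × 2 = 20 m
2–4 s: |8| × 2 = 16 m
4–7 s: |6| × 3 = 18 m
7–10 s: |-9| × 3 = 27 m
10–14 s: |4| × 4 = 16 m
Total distance = 97 m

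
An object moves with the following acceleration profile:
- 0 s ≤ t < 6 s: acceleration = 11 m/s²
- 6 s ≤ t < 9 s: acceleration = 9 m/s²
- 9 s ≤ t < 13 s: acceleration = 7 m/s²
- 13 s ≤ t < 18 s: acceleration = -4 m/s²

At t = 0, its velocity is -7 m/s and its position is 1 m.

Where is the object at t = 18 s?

On each constant-a segment, Δv = aΔt and Δx = v₀Δt + ½aΔt²; chain segment to segment.
0–6 s: v starts -7 m/s; Δx = -7·6 + ½·11·6² = 156 m; v ends 59 m/s.
6–9 s: v starts 59 m/s; Δx = 59·3 + ½·9·3² = 217.5 m; v ends 86 m/s.
9–13 s: v starts 86 m/s; Δx = 86·4 + ½·7·4² = 400 m; v ends 114 m/s.
13–18 s: v starts 114 m/s; Δx = 114·5 + ½·-4·5² = 520 m; v ends 94 m/s.
x(18) = 1 + Σ Δx = 1294.5 m.

1294.5 m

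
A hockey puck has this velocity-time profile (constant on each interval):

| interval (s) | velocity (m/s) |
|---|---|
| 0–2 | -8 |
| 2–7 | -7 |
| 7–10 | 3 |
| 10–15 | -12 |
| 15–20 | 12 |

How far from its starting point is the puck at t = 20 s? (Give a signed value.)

-42 m

Displacement is the signed area under the v-t curve.
0–2 s: -8 × 2 = -16 m
2–7 s: -7 × 5 = -35 m
7–10 s: 3 × 3 = 9 m
10–15 s: -12 × 5 = -60 m
15–20 s: 12 × 5 = 60 m
Net displacement = -42 m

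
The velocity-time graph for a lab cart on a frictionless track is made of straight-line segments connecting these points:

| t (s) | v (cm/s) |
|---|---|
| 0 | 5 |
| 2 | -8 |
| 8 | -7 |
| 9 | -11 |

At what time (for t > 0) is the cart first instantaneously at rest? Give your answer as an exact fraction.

t = 10/13 s

v changes sign on 0–2 s (from 5 to -8); the graph is linear there, so v = 0 at t = 0 + (-5)·(2 − 0)/(-8 − 5) = 10/13 s.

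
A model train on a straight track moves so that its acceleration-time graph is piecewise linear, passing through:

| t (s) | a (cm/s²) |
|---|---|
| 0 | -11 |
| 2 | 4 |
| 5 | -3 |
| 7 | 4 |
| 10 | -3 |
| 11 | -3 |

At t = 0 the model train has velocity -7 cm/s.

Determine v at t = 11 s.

-13 cm/s

Δv equals the area under the a-t graph; then v = v₀ + Δv.
0–2 s: ½(-11 + 4)(2) = -7 cm/s
2–5 s: ½(4 + -3)(3) = 1.5 cm/s
5–7 s: ½(-3 + 4)(2) = 1 cm/s
7–10 s: ½(4 + -3)(3) = 1.5 cm/s
10–11 s: -3 × 1 = -3 cm/s
Δv = -6 cm/s, so v(11) = -7 + (-6) = -13 cm/s.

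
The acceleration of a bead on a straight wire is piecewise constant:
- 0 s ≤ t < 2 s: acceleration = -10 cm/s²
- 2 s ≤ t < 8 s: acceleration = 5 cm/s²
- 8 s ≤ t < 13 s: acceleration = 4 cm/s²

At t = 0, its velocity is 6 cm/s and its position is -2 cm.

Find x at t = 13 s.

126 cm

On each constant-a segment, Δv = aΔt and Δx = v₀Δt + ½aΔt²; chain segment to segment.
0–2 s: v starts 6 cm/s; Δx = 6·2 + ½·-10·2² = -8 cm; v ends -14 cm/s.
2–8 s: v starts -14 cm/s; Δx = -14·6 + ½·5·6² = 6 cm; v ends 16 cm/s.
8–13 s: v starts 16 cm/s; Δx = 16·5 + ½·4·5² = 130 cm; v ends 36 cm/s.
x(13) = -2 + Σ Δx = 126 cm.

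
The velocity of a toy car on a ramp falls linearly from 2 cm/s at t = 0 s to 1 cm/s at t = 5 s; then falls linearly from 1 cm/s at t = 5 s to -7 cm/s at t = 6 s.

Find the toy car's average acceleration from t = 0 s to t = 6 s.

-1.5 cm/s²

Average acceleration = Δv/Δt = (-7 − 2)/(6 − 0) = -1.5 cm/s².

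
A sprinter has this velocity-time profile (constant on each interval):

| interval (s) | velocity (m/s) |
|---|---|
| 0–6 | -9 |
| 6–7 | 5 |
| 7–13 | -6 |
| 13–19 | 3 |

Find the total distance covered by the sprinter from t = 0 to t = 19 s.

113 m

Distance (not displacement) is the total path length: add the absolute areas under v-t.
0–6 s: |-9| × 6 = 54 m
6–7 s: |5| × 1 = 5 m
7–13 s: |-6| × 6 = 36 m
13–19 s: |3| × 6 = 18 m
Total distance = 113 m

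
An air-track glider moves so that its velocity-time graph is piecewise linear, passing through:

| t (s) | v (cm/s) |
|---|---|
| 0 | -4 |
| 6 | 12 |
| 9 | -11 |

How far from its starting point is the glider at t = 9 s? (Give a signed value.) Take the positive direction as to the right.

Displacement is the signed area under the v-t curve.
0–6 s: ½(-4 + 12)(6) = 24 cm
6–9 s: ½(12 + -11)(3) = 1.5 cm
Net displacement = 25.5 cm

25.5 cm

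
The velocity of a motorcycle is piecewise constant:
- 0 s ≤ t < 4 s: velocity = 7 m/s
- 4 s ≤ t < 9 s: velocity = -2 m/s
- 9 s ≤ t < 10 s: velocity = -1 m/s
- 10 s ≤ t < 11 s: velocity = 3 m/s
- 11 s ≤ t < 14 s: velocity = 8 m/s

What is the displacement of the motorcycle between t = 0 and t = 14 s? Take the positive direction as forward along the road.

Displacement is the signed area under the v-t curve.
0–4 s: 7 × 4 = 28 m
4–9 s: -2 × 5 = -10 m
9–10 s: -1 × 1 = -1 m
10–11 s: 3 × 1 = 3 m
11–14 s: 8 × 3 = 24 m
Net displacement = 44 m

44 m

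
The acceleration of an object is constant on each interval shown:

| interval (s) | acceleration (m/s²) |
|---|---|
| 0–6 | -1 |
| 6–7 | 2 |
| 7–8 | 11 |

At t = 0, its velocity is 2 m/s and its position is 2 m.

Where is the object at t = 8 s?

On each constant-a segment, Δv = aΔt and Δx = v₀Δt + ½aΔt²; chain segment to segment.
0–6 s: v starts 2 m/s; Δx = 2·6 + ½·-1·6² = -6 m; v ends -4 m/s.
6–7 s: v starts -4 m/s; Δx = -4·1 + ½·2·1² = -3 m; v ends -2 m/s.
7–8 s: v starts -2 m/s; Δx = -2·1 + ½·11·1² = 3.5 m; v ends 9 m/s.
x(8) = 2 + Σ Δx = -3.5 m.

-3.5 m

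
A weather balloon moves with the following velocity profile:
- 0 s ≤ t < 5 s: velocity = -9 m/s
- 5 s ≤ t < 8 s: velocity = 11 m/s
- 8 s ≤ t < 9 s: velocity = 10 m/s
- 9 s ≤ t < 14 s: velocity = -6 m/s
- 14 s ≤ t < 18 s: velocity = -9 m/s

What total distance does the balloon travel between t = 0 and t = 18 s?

154 m

Total distance travelled is ∫|v| dt — sum the magnitudes of each area piece.
0–5 s: |-9| × 5 = 45 m
5–8 s: |11| × 3 = 33 m
8–9 s: |10| × 1 = 10 m
9–14 s: |-6| × 5 = 30 m
14–18 s: |-9| × 4 = 36 m
Total distance = 154 m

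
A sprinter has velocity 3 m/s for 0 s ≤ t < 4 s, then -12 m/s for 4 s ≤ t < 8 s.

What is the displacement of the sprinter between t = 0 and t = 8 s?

Displacement is the signed area under the v-t curve.
0–4 s: 3 × 4 = 12 m
4–8 s: -12 × 4 = -48 m
Net displacement = -36 m

-36 m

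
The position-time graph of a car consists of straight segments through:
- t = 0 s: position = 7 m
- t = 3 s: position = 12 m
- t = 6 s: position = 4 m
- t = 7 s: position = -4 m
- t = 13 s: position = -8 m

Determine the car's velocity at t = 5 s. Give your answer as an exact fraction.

-8/3 m/s

Velocity is the slope of the x-t graph on 3–6 s: (4 − 12)/(6 − 3) = -8/3 m/s.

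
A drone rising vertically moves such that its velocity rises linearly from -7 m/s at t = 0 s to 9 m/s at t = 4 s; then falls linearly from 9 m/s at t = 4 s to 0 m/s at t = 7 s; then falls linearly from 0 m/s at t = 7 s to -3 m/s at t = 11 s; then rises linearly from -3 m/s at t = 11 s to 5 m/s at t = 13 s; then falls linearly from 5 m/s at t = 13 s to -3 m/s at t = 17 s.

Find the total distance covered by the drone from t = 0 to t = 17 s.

48.5 m

Total distance travelled is ∫|v| dt — sum the magnitudes of each area piece.
0–4 s: v = 0 at t = 1.75 s; triangle areas 6.125 + 10.125 = 16.25 m
4–7 s: |½(9 + 0)(3)| = 13.5 m
7–11 s: |½(0 + -3)(4)| = 6 m
11–13 s: v = 0 at t = 11.75 s; triangle areas 1.125 + 3.125 = 4.25 m
13–17 s: v = 0 at t = 15.5 s; triangle areas 6.25 + 2.25 = 8.5 m
Total distance = 48.5 m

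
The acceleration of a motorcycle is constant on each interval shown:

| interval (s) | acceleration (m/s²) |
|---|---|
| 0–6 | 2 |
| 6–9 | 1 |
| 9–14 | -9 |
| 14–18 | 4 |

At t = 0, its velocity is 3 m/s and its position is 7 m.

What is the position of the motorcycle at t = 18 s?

12 m

On each constant-a segment, Δv = aΔt and Δx = v₀Δt + ½aΔt²; chain segment to segment.
0–6 s: v starts 3 m/s; Δx = 3·6 + ½·2·6² = 54 m; v ends 15 m/s.
6–9 s: v starts 15 m/s; Δx = 15·3 + ½·1·3² = 49.5 m; v ends 18 m/s.
9–14 s: v starts 18 m/s; Δx = 18·5 + ½·-9·5² = -22.5 m; v ends -27 m/s.
14–18 s: v starts -27 m/s; Δx = -27·4 + ½·4·4² = -76 m; v ends -11 m/s.
x(18) = 7 + Σ Δx = 12 m.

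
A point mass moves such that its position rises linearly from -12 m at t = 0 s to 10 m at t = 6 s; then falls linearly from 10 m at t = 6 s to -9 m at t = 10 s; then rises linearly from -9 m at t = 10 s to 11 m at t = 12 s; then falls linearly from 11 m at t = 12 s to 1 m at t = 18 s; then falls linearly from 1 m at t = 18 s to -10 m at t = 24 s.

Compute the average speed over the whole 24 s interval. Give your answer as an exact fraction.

Average speed = (total path length)/(elapsed time); on a piecewise-linear x-t graph the path length is Σ|Δx|.
0–6 s: |Δx| = |10 − -12| = 22 m
6–10 s: |Δx| = |-9 − 10| = 19 m
10–12 s: |Δx| = |11 − -9| = 20 m
12–18 s: |Δx| = |1 − 11| = 10 m
18–24 s: |Δx| = |-10 − 1| = 11 m
Total path = 82 m; average speed = 82/24 = 41/12 m/s.

41/12 m/s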